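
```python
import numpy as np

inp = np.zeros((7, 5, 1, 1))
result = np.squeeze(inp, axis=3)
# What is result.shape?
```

(7, 5, 1)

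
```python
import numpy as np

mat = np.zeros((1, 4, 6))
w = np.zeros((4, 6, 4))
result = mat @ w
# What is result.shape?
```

(4, 4, 4)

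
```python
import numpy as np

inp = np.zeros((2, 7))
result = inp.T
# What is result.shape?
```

(7, 2)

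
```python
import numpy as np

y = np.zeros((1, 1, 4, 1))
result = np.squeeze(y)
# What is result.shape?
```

(4,)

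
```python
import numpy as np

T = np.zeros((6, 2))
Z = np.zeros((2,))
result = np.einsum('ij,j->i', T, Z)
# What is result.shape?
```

(6,)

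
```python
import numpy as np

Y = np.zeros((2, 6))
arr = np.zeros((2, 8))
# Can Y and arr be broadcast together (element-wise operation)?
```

No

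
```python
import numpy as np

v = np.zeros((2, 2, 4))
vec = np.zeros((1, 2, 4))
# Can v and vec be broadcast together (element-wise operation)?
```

Yes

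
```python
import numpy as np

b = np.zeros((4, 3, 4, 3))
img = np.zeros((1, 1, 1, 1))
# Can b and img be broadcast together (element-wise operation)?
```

Yes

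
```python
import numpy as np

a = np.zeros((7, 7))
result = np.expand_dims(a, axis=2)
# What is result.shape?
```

(7, 7, 1)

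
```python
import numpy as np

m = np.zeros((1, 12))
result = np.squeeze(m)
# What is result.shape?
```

(12,)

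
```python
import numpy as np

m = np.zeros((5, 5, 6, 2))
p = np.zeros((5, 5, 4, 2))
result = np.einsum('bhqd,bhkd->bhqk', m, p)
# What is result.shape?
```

(5, 5, 6, 4)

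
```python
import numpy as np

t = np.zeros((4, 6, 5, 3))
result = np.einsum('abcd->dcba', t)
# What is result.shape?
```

(3, 5, 6, 4)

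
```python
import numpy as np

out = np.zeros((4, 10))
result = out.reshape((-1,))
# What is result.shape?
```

(40,)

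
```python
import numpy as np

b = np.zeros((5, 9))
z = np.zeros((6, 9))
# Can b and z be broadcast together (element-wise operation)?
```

No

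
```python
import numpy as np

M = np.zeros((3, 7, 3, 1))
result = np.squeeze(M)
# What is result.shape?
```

(3, 7, 3)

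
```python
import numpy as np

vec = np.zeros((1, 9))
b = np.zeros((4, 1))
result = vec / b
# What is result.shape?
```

(4, 9)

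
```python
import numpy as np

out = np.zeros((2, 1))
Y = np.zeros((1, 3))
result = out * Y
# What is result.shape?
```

(2, 3)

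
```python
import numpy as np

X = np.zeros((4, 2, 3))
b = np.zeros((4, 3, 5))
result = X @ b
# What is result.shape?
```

(4, 2, 5)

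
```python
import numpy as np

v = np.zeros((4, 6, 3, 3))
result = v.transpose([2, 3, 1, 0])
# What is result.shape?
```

(3, 3, 6, 4)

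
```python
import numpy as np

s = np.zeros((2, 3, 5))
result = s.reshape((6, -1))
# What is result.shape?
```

(6, 5)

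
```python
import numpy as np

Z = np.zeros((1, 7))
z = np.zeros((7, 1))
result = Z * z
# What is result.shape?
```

(7, 7)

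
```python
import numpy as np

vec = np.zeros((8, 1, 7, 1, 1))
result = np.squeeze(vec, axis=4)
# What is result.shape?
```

(8, 1, 7, 1)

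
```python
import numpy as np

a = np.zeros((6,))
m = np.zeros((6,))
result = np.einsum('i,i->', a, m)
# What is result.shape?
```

()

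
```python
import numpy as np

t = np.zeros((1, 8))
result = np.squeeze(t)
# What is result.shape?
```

(8,)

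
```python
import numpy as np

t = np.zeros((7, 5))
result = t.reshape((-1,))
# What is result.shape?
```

(35,)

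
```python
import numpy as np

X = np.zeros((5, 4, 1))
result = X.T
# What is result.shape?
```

(1, 4, 5)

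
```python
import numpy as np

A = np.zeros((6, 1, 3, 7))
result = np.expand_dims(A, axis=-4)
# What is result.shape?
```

(6, 1, 1, 3, 7)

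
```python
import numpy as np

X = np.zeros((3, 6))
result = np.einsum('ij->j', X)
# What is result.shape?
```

(6,)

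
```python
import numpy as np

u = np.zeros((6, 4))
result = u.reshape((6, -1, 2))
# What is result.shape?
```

(6, 2, 2)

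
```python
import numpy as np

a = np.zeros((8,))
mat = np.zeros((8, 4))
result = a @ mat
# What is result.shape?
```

(4,)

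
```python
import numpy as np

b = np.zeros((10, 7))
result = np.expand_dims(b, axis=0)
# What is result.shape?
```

(1, 10, 7)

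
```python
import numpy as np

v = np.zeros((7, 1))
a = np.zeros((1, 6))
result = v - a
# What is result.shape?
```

(7, 6)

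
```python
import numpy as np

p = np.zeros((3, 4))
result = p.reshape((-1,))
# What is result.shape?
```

(12,)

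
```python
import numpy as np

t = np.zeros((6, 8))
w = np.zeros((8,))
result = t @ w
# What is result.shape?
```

(6,)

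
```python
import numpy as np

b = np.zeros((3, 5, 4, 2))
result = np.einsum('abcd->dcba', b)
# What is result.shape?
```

(2, 4, 5, 3)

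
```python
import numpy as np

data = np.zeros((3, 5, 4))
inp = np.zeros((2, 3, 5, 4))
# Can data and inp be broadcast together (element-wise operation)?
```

Yes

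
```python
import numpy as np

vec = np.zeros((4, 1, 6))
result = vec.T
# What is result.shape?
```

(6, 1, 4)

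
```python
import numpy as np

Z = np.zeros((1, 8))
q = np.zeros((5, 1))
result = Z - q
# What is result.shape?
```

(5, 8)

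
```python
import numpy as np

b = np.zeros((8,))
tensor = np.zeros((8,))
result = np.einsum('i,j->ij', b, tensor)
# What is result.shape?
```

(8, 8)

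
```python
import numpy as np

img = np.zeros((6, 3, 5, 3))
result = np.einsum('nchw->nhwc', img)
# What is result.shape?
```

(6, 5, 3, 3)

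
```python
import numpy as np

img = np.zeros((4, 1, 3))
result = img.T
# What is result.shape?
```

(3, 1, 4)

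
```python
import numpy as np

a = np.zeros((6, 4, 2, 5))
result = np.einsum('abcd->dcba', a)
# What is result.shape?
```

(5, 2, 4, 6)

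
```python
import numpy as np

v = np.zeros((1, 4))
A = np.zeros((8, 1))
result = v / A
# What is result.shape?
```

(8, 4)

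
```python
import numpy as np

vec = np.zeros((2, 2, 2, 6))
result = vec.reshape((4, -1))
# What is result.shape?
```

(4, 12)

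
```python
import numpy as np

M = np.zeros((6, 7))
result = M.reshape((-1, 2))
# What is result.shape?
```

(21, 2)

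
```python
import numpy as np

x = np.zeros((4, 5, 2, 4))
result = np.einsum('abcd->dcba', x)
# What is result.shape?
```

(4, 2, 5, 4)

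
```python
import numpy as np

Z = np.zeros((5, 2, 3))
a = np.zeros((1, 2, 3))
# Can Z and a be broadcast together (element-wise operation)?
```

Yes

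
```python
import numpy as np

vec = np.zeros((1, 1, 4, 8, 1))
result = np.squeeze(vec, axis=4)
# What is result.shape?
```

(1, 1, 4, 8)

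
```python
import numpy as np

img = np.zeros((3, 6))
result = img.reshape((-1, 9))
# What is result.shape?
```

(2, 9)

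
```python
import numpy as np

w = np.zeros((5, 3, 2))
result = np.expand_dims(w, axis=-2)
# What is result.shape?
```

(5, 3, 1, 2)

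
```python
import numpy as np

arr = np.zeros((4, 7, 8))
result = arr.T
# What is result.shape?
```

(8, 7, 4)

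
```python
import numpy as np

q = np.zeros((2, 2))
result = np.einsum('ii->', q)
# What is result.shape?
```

()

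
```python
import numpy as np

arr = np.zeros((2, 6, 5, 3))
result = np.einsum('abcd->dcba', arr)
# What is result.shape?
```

(3, 5, 6, 2)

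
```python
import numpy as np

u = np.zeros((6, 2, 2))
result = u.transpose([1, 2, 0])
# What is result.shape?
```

(2, 2, 6)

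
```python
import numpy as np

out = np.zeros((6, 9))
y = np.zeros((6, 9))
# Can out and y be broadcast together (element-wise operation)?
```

Yes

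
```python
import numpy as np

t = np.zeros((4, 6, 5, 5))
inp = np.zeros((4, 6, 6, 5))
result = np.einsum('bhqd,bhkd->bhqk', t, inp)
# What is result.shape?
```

(4, 6, 5, 6)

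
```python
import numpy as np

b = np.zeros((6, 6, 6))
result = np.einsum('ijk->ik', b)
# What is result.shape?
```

(6, 6)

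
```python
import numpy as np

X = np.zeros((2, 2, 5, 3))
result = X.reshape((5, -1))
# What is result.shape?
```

(5, 12)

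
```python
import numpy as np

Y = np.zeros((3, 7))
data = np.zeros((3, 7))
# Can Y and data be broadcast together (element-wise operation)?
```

Yes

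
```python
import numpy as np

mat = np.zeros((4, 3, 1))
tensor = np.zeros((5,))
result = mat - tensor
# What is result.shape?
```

(4, 3, 5)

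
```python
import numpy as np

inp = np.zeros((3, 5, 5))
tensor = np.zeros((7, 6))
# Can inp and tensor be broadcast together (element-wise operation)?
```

No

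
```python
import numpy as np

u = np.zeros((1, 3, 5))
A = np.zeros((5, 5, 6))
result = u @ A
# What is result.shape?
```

(5, 3, 6)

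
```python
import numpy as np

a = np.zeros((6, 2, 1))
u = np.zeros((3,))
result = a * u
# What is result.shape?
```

(6, 2, 3)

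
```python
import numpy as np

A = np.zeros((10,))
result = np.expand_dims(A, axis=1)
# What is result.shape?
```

(10, 1)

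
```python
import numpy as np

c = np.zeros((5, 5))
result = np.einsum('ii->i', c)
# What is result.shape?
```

(5,)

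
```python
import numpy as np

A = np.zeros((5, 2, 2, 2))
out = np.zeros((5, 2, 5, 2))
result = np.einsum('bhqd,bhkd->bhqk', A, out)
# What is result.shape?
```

(5, 2, 2, 5)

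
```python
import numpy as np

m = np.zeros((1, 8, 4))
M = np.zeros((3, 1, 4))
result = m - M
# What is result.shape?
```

(3, 8, 4)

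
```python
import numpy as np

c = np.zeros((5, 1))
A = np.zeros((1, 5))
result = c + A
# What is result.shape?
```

(5, 5)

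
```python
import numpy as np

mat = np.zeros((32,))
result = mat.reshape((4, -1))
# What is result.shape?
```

(4, 8)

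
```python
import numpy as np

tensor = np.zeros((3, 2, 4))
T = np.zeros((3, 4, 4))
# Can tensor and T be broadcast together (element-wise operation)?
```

No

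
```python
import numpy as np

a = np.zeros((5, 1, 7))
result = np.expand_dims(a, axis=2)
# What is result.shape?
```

(5, 1, 1, 7)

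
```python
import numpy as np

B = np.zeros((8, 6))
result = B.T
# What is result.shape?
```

(6, 8)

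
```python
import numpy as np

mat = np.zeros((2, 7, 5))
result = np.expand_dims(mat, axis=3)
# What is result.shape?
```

(2, 7, 5, 1)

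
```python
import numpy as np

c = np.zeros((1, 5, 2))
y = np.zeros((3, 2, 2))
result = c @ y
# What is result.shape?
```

(3, 5, 2)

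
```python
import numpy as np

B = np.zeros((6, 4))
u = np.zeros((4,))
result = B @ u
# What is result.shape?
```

(6,)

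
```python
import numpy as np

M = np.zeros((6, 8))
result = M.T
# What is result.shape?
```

(8, 6)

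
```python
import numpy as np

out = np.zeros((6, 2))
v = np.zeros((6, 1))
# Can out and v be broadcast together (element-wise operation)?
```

Yes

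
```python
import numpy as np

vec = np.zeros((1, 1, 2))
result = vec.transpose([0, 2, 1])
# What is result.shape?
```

(1, 2, 1)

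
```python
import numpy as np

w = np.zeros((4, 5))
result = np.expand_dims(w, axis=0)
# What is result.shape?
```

(1, 4, 5)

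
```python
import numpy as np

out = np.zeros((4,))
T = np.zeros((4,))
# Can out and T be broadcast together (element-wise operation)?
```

Yes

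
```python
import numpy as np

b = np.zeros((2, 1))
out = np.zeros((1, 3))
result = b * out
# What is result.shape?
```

(2, 3)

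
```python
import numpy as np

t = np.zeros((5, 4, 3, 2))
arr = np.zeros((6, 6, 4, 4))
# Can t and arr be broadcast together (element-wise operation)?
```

No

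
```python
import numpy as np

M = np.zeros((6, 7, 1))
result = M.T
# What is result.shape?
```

(1, 7, 6)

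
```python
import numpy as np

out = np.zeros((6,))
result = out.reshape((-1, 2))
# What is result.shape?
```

(3, 2)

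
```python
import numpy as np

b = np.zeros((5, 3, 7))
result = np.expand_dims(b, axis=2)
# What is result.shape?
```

(5, 3, 1, 7)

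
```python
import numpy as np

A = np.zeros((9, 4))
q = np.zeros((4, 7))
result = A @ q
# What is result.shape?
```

(9, 7)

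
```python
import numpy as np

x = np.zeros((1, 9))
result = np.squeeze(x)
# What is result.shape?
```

(9,)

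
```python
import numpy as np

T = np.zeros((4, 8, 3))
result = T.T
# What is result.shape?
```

(3, 8, 4)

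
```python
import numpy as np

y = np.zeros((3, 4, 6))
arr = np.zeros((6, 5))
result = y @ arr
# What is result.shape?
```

(3, 4, 5)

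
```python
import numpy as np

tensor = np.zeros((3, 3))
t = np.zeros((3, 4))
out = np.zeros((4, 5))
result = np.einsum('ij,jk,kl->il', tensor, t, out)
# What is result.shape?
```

(3, 5)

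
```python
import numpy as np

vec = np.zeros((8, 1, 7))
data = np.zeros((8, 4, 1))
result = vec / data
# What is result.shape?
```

(8, 4, 7)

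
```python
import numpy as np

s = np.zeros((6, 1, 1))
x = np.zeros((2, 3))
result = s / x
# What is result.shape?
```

(6, 2, 3)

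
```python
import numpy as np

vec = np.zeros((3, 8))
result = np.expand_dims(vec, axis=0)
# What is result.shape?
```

(1, 3, 8)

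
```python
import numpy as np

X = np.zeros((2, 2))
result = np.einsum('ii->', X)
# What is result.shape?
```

()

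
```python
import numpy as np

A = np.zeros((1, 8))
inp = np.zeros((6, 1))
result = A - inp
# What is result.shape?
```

(6, 8)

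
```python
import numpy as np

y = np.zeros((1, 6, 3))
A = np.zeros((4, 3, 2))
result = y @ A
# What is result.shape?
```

(4, 6, 2)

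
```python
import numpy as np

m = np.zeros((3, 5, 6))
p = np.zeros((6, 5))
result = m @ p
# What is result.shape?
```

(3, 5, 5)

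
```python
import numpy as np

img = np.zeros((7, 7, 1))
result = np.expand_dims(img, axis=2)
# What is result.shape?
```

(7, 7, 1, 1)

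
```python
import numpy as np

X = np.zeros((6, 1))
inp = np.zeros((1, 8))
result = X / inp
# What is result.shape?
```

(6, 8)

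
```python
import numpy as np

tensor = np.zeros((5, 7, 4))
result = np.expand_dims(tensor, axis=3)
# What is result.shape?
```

(5, 7, 4, 1)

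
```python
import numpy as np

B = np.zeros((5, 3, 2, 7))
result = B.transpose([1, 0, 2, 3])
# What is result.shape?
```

(3, 5, 2, 7)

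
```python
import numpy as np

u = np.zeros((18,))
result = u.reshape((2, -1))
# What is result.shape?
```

(2, 9)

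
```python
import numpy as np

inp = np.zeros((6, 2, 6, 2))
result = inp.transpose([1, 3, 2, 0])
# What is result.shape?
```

(2, 2, 6, 6)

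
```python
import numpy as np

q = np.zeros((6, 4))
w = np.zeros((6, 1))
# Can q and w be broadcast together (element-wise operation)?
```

Yes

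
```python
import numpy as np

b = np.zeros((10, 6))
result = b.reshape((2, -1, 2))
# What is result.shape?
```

(2, 15, 2)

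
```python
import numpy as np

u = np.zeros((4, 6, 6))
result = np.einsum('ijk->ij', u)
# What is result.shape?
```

(4, 6)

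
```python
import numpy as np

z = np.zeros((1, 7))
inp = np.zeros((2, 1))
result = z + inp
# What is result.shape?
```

(2, 7)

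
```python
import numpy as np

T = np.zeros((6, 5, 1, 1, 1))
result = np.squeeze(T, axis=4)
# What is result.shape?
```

(6, 5, 1, 1)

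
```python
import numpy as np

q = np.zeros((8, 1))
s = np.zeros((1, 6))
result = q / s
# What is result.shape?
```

(8, 6)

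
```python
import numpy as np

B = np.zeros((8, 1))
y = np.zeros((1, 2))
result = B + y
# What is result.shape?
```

(8, 2)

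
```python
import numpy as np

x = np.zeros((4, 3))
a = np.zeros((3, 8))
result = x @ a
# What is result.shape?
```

(4, 8)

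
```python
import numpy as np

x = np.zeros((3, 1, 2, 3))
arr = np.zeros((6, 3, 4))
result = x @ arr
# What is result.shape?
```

(3, 6, 2, 4)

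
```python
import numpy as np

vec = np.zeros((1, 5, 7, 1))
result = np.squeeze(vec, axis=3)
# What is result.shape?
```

(1, 5, 7)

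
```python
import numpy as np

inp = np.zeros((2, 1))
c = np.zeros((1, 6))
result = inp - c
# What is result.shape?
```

(2, 6)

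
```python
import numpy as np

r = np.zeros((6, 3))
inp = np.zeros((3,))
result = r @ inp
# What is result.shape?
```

(6,)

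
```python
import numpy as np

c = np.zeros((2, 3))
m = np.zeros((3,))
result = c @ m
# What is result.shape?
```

(2,)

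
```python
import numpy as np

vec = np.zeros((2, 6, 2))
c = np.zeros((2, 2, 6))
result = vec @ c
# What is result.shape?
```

(2, 6, 6)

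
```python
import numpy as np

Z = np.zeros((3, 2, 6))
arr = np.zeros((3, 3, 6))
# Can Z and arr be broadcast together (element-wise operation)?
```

No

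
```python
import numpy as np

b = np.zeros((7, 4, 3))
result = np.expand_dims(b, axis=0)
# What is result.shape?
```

(1, 7, 4, 3)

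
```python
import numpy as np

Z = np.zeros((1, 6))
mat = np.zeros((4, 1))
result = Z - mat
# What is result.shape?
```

(4, 6)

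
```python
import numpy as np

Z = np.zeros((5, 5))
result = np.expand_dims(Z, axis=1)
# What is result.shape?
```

(5, 1, 5)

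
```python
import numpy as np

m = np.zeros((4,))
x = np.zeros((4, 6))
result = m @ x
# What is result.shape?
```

(6,)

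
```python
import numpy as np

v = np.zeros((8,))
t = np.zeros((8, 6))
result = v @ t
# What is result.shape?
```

(6,)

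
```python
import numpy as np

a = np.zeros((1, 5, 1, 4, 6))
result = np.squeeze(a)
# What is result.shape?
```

(5, 4, 6)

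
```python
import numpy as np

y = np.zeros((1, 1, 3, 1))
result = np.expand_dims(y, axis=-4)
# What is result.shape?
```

(1, 1, 1, 3, 1)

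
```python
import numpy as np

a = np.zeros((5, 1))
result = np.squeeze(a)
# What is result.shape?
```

(5,)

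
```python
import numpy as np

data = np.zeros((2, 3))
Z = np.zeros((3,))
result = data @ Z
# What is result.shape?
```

(2,)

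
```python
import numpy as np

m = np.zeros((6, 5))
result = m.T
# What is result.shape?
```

(5, 6)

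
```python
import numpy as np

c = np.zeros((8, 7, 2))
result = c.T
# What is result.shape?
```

(2, 7, 8)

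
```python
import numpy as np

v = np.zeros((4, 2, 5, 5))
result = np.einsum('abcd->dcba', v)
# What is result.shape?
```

(5, 5, 2, 4)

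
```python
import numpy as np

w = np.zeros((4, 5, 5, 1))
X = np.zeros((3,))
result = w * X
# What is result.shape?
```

(4, 5, 5, 3)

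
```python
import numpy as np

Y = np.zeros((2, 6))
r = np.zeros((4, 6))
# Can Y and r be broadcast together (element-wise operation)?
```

No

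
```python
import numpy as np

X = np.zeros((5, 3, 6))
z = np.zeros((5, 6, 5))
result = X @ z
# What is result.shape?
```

(5, 3, 5)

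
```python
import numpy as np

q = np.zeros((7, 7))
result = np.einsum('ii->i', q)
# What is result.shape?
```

(7,)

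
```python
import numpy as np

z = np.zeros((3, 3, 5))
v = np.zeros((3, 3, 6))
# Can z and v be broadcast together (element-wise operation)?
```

No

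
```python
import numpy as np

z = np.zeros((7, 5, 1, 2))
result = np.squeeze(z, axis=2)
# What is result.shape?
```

(7, 5, 2)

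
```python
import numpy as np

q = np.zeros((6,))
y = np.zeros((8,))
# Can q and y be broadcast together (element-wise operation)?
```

No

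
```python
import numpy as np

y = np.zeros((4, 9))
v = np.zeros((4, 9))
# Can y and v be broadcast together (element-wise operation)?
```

Yes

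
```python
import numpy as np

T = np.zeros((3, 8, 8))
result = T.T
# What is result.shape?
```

(8, 8, 3)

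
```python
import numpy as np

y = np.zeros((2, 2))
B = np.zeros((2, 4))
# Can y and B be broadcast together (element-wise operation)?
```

No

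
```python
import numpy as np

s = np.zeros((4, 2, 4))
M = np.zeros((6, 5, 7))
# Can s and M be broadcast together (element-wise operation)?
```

No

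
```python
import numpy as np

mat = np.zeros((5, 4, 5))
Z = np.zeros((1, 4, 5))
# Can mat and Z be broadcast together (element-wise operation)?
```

Yes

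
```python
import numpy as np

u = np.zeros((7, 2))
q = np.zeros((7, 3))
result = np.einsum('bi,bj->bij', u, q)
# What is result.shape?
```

(7, 2, 3)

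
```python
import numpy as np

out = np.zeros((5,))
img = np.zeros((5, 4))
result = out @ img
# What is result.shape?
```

(4,)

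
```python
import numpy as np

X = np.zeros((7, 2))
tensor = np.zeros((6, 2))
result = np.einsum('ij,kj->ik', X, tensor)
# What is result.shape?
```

(7, 6)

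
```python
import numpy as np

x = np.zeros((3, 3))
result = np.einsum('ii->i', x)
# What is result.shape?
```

(3,)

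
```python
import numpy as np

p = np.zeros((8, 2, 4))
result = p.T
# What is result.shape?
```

(4, 2, 8)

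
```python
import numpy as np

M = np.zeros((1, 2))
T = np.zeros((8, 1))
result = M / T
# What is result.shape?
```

(8, 2)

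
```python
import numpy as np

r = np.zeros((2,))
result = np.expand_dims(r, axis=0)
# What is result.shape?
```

(1, 2)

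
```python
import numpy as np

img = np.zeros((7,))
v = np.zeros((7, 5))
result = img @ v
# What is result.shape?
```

(5,)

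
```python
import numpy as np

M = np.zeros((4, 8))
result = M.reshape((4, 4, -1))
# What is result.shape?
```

(4, 4, 2)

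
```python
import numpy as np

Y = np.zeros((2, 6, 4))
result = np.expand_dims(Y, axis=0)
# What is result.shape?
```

(1, 2, 6, 4)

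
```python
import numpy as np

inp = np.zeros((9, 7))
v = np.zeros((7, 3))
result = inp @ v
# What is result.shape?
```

(9, 3)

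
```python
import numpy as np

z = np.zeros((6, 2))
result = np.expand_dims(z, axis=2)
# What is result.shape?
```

(6, 2, 1)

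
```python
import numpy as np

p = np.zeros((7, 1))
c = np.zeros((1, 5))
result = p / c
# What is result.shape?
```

(7, 5)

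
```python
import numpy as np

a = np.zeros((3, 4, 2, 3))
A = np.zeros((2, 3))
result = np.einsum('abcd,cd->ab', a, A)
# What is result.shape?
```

(3, 4)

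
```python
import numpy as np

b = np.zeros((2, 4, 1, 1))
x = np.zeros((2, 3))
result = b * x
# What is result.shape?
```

(2, 4, 2, 3)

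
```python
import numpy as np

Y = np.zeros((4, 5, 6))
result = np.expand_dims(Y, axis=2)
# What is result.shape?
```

(4, 5, 1, 6)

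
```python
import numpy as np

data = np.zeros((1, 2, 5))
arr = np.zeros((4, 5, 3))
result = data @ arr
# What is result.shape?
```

(4, 2, 3)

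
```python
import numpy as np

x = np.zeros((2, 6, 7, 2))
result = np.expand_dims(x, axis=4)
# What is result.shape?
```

(2, 6, 7, 2, 1)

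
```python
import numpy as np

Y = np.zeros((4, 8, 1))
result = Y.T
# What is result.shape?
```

(1, 8, 4)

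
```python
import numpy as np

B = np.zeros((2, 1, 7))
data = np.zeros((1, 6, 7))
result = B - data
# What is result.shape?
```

(2, 6, 7)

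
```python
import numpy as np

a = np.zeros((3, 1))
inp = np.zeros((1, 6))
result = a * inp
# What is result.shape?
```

(3, 6)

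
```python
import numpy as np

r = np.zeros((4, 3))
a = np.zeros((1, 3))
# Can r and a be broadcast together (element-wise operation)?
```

Yes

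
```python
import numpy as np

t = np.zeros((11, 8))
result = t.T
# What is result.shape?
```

(8, 11)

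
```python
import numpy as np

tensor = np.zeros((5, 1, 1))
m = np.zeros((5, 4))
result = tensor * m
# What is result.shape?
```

(5, 5, 4)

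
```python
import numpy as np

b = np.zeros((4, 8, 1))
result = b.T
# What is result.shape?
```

(1, 8, 4)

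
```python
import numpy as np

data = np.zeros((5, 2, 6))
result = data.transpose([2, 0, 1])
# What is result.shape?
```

(6, 5, 2)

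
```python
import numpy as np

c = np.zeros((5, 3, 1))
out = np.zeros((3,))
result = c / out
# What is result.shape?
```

(5, 3, 3)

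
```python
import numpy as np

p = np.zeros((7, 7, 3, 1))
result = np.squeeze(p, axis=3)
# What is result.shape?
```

(7, 7, 3)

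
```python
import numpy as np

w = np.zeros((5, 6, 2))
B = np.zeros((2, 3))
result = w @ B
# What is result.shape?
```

(5, 6, 3)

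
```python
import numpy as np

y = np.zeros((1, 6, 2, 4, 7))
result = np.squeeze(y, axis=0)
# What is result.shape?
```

(6, 2, 4, 7)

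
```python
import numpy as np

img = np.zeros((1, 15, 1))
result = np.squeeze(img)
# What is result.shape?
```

(15,)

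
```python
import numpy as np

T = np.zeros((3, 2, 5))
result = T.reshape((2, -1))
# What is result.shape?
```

(2, 15)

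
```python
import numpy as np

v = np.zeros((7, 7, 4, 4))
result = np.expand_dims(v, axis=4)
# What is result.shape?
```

(7, 7, 4, 4, 1)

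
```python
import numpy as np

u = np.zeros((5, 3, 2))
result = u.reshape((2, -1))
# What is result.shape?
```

(2, 15)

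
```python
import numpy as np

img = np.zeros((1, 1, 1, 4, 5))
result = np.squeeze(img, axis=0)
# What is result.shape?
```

(1, 1, 4, 5)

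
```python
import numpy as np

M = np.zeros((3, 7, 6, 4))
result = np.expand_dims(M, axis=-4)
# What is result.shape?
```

(3, 1, 7, 6, 4)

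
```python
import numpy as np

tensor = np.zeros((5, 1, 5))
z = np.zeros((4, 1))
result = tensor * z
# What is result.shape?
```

(5, 4, 5)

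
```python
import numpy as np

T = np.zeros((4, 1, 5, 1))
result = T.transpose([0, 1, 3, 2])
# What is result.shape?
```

(4, 1, 1, 5)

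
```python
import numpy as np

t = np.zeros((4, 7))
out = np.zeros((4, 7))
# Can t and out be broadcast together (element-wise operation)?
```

Yes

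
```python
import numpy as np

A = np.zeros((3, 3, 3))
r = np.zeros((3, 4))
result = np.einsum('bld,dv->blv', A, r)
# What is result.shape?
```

(3, 3, 4)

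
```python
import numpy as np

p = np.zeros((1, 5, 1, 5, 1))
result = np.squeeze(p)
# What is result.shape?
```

(5, 5)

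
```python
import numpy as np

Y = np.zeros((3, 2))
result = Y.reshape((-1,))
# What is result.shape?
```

(6,)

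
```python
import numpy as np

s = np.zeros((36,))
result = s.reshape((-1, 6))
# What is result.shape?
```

(6, 6)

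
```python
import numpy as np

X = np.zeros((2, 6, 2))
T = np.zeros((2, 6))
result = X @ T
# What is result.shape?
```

(2, 6, 6)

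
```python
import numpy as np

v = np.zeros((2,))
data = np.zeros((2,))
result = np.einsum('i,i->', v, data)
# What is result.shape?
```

()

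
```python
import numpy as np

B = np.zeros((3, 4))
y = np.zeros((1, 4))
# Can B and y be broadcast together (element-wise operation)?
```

Yes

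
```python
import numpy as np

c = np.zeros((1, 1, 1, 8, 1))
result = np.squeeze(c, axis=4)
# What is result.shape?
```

(1, 1, 1, 8)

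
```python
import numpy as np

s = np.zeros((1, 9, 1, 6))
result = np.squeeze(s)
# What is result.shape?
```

(9, 6)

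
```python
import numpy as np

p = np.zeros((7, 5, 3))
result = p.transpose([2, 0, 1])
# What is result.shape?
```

(3, 7, 5)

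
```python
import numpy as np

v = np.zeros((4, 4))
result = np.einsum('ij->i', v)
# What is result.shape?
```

(4,)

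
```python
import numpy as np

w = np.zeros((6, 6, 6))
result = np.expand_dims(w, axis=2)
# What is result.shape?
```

(6, 6, 1, 6)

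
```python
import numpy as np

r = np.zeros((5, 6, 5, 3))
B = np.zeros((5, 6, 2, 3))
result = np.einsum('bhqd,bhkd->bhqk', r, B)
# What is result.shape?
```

(5, 6, 5, 2)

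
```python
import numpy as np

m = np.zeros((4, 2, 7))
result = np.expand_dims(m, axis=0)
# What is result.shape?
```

(1, 4, 2, 7)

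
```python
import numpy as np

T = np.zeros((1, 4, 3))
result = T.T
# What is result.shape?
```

(3, 4, 1)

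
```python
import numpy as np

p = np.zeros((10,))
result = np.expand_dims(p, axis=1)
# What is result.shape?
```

(10, 1)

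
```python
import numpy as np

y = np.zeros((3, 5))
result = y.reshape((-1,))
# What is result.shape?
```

(15,)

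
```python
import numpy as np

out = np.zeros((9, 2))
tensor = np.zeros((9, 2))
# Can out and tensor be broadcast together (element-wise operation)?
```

Yes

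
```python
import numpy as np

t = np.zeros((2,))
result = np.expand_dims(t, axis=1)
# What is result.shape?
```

(2, 1)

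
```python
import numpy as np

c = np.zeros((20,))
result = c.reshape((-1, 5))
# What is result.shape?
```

(4, 5)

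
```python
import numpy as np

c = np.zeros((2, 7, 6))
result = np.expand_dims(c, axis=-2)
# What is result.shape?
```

(2, 7, 1, 6)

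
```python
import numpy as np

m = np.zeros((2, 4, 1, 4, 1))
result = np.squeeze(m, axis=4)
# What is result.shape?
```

(2, 4, 1, 4)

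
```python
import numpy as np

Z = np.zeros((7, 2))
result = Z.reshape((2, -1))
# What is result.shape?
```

(2, 7)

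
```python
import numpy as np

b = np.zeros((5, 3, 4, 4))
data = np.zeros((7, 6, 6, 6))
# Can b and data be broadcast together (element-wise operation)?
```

No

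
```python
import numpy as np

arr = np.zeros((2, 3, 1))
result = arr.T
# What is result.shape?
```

(1, 3, 2)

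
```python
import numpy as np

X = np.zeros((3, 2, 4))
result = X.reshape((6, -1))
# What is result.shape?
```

(6, 4)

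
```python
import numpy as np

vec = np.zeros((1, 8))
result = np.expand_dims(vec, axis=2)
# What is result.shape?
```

(1, 8, 1)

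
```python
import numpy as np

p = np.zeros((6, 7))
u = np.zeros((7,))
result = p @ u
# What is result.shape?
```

(6,)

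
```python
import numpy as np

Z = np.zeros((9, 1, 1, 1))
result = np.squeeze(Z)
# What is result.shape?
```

(9,)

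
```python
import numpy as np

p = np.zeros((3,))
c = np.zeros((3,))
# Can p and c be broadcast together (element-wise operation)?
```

Yes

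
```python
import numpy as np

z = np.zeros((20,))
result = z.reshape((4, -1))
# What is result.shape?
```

(4, 5)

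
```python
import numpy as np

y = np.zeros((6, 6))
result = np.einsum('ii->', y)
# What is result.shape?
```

()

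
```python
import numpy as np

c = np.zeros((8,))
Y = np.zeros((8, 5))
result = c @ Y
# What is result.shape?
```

(5,)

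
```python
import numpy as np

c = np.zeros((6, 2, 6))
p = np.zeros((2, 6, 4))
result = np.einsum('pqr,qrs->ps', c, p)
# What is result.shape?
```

(6, 4)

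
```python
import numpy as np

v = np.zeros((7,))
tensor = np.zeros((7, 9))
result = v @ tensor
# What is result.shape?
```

(9,)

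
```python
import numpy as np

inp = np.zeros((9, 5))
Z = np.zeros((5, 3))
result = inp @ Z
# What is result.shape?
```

(9, 3)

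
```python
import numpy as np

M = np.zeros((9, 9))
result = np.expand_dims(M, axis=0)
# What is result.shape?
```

(1, 9, 9)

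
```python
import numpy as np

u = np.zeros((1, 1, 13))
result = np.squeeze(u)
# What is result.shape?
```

(13,)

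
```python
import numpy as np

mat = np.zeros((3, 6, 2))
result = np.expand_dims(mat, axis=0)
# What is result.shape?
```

(1, 3, 6, 2)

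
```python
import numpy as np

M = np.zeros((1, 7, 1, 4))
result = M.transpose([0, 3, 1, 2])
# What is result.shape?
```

(1, 4, 7, 1)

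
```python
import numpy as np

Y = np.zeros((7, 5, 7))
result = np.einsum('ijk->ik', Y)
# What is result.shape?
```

(7, 7)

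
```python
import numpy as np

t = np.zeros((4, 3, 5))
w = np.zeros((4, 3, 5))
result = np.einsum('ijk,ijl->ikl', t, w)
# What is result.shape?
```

(4, 5, 5)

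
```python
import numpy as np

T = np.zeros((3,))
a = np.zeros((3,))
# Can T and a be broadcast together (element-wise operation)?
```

Yes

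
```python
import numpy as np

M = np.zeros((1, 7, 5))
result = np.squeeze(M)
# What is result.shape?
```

(7, 5)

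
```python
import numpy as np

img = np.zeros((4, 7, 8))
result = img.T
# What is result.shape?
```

(8, 7, 4)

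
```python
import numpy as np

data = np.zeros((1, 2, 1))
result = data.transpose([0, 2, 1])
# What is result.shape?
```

(1, 1, 2)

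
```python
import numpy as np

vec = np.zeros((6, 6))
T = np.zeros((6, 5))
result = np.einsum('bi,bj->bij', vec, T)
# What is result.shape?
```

(6, 6, 5)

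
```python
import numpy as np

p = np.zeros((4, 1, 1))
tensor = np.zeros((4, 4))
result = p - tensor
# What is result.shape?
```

(4, 4, 4)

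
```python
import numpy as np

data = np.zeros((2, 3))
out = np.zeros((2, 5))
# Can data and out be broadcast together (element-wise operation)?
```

No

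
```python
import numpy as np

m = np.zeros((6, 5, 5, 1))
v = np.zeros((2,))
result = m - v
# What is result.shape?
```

(6, 5, 5, 2)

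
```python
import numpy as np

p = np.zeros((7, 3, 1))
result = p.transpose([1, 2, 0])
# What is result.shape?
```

(3, 1, 7)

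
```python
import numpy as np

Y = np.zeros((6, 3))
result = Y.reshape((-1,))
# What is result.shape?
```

(18,)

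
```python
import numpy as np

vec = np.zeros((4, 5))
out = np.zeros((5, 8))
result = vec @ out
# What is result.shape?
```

(4, 8)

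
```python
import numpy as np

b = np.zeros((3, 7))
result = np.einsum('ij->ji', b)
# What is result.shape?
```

(7, 3)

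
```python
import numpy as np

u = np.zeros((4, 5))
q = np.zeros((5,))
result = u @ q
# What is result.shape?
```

(4,)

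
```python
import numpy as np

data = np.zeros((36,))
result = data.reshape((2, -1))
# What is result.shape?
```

(2, 18)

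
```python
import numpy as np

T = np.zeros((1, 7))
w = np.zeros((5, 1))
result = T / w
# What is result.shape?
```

(5, 7)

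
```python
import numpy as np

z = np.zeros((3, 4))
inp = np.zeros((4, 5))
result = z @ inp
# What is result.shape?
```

(3, 5)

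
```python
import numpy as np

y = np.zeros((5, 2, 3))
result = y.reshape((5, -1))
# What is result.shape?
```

(5, 6)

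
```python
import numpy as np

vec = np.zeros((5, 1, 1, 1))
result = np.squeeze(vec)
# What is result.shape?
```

(5,)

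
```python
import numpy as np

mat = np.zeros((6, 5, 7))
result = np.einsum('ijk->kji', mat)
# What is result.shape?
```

(7, 5, 6)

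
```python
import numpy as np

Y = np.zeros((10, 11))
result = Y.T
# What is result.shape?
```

(11, 10)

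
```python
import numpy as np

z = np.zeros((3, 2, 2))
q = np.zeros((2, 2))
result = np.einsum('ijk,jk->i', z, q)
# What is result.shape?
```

(3,)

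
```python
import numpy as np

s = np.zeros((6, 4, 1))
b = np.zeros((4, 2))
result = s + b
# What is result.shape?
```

(6, 4, 2)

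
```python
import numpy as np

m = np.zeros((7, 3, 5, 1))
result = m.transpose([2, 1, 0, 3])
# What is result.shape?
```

(5, 3, 7, 1)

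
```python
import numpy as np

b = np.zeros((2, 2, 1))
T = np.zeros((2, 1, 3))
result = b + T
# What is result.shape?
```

(2, 2, 3)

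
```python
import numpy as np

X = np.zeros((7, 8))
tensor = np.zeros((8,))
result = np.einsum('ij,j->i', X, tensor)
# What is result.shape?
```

(7,)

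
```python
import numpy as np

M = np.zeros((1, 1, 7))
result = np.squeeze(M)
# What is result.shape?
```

(7,)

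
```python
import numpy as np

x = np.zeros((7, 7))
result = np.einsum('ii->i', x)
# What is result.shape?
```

(7,)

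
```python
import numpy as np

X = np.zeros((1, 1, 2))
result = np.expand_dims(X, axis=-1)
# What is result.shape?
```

(1, 1, 2, 1)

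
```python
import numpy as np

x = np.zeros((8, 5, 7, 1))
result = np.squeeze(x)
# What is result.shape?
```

(8, 5, 7)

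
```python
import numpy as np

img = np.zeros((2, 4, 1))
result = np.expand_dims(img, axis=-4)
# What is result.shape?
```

(1, 2, 4, 1)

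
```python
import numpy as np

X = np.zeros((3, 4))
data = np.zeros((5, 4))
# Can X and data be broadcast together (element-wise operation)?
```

No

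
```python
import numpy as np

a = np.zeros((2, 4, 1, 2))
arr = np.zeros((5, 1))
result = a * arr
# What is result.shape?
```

(2, 4, 5, 2)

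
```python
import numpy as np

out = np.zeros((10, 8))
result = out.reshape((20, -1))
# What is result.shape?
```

(20, 4)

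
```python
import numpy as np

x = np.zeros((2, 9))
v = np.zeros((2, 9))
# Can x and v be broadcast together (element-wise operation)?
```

Yes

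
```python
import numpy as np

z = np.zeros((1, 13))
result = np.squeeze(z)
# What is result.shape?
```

(13,)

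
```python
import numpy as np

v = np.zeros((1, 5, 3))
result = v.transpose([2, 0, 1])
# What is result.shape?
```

(3, 1, 5)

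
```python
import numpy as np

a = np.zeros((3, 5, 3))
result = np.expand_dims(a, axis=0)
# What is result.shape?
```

(1, 3, 5, 3)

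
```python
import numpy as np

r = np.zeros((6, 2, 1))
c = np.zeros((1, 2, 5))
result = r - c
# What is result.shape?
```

(6, 2, 5)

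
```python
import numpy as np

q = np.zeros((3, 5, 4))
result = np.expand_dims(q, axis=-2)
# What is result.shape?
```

(3, 5, 1, 4)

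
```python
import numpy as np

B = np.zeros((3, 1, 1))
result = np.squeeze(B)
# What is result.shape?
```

(3,)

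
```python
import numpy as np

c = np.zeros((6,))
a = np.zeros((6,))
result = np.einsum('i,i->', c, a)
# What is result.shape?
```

()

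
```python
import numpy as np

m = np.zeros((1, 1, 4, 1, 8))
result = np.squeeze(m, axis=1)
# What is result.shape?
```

(1, 4, 1, 8)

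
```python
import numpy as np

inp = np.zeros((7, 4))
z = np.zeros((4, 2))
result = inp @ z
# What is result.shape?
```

(7, 2)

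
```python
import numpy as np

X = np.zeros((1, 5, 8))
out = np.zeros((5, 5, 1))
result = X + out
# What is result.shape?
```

(5, 5, 8)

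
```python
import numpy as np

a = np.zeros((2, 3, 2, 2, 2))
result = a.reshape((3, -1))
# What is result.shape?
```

(3, 16)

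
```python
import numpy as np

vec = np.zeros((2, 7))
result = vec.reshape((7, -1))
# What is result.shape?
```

(7, 2)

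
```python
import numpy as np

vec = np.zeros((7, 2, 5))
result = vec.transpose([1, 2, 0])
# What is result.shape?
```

(2, 5, 7)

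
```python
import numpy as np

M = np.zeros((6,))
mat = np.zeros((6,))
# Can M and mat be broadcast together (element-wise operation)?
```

Yes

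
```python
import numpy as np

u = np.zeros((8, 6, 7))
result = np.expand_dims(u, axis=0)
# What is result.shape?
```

(1, 8, 6, 7)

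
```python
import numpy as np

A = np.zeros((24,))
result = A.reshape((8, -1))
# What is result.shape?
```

(8, 3)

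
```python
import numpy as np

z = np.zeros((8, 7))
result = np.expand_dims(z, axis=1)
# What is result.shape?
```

(8, 1, 7)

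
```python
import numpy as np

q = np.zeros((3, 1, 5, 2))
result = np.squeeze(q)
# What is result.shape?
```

(3, 5, 2)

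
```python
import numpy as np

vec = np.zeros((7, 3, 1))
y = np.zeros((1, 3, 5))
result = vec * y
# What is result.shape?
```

(7, 3, 5)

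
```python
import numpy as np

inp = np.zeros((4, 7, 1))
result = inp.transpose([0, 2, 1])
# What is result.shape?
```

(4, 1, 7)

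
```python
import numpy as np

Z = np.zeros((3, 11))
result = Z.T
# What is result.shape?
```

(11, 3)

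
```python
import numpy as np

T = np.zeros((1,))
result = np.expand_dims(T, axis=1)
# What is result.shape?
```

(1, 1)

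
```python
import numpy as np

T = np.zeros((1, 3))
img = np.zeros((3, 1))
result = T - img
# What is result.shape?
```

(3, 3)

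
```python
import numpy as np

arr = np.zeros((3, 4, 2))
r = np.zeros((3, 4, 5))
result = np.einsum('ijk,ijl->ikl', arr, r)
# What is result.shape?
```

(3, 2, 5)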